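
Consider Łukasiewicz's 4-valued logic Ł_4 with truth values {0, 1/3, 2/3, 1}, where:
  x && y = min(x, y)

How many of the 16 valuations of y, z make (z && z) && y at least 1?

y = 0, z = 0 ↦ 0  <
y = 0, z = 1/3 ↦ 0  <
y = 0, z = 2/3 ↦ 0  <
y = 0, z = 1 ↦ 0  <
y = 1/3, z = 0 ↦ 0  <
y = 1/3, z = 1/3 ↦ 1/3  <
y = 1/3, z = 2/3 ↦ 1/3  <
y = 1/3, z = 1 ↦ 1/3  <
y = 2/3, z = 0 ↦ 0  <
y = 2/3, z = 1/3 ↦ 1/3  <
y = 2/3, z = 2/3 ↦ 2/3  <
y = 2/3, z = 1 ↦ 2/3  <
y = 1, z = 0 ↦ 0  <
y = 1, z = 1/3 ↦ 1/3  <
y = 1, z = 2/3 ↦ 2/3  <
y = 1, z = 1 ↦ 1  ≥
So 1 of the 16 assignments meets the threshold.

1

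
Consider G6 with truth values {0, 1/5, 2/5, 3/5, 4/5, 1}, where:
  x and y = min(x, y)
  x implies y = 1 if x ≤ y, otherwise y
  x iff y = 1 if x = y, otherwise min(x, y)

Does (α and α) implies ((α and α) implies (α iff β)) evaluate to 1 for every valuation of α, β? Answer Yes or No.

No

Counterexample: take α = 1/5, β = 0.
α and α = 1/5 and 1/5 = 1/5
α and α = 1/5 and 1/5 = 1/5
α iff β = 1/5 iff 0 = 0
(α and α) implies (α iff β) = 1/5 implies 0 = 0
(α and α) implies ((α and α) implies (α iff β)) = 1/5 implies 0 = 0
This gives 0 ≠ 1.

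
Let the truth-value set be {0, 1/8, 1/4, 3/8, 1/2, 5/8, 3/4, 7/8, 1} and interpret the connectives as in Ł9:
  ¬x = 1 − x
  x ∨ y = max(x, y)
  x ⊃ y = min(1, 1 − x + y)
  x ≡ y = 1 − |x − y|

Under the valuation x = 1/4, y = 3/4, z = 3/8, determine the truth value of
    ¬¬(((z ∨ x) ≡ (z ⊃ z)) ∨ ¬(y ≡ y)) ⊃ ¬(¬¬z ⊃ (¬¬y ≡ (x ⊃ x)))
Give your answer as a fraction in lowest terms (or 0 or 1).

z ∨ x = 3/8 ∨ 1/4 = 3/8
z ⊃ z = 3/8 ⊃ 3/8 = 1
(z ∨ x) ≡ (z ⊃ z) = 3/8 ≡ 1 = 3/8
y ≡ y = 3/4 ≡ 3/4 = 1
¬(y ≡ y) = ¬1 = 0
((z ∨ x) ≡ (z ⊃ z)) ∨ ¬(y ≡ y) = 3/8 ∨ 0 = 3/8
¬(((z ∨ x) ≡ (z ⊃ z)) ∨ ¬(y ≡ y)) = ¬3/8 = 5/8
¬¬(((z ∨ x) ≡ (z ⊃ z)) ∨ ¬(y ≡ y)) = ¬5/8 = 3/8
¬z = ¬3/8 = 5/8
¬¬z = ¬5/8 = 3/8
¬y = ¬3/4 = 1/4
¬¬y = ¬1/4 = 3/4
x ⊃ x = 1/4 ⊃ 1/4 = 1
¬¬y ≡ (x ⊃ x) = 3/4 ≡ 1 = 3/4
¬¬z ⊃ (¬¬y ≡ (x ⊃ x)) = 3/8 ⊃ 3/4 = 1
¬(¬¬z ⊃ (¬¬y ≡ (x ⊃ x))) = ¬1 = 0
¬¬(((z ∨ x) ≡ (z ⊃ z)) ∨ ¬(y ≡ y)) ⊃ ¬(¬¬z ⊃ (¬¬y ≡ (x ⊃ x))) = 3/8 ⊃ 0 = 5/8

5/8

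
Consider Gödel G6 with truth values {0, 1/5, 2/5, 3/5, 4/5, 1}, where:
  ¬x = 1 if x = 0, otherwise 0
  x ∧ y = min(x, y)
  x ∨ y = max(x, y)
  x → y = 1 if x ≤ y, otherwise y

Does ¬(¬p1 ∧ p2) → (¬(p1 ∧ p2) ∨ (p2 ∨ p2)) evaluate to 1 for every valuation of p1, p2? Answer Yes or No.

Counterexample: take p1 = 1/5, p2 = 1/5.
¬p1 = ¬1/5 = 0
¬p1 ∧ p2 = 0 ∧ 1/5 = 0
¬(¬p1 ∧ p2) = ¬0 = 1
p1 ∧ p2 = 1/5 ∧ 1/5 = 1/5
¬(p1 ∧ p2) = ¬1/5 = 0
p2 ∨ p2 = 1/5 ∨ 1/5 = 1/5
¬(p1 ∧ p2) ∨ (p2 ∨ p2) = 0 ∨ 1/5 = 1/5
¬(¬p1 ∧ p2) → (¬(p1 ∧ p2) ∨ (p2 ∨ p2)) = 1 → 1/5 = 1/5
This gives 1/5 ≠ 1.

No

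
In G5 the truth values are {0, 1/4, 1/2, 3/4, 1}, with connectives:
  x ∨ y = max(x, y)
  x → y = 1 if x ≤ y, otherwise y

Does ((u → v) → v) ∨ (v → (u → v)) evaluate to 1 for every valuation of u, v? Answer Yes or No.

At u = 1, v = 1/2, for instance:
u → v = 1 → 1/2 = 1/2
(u → v) → v = 1/2 → 1/2 = 1
v → (u → v) = 1/2 → 1/2 = 1
((u → v) → v) ∨ (v → (u → v)) = 1 ∨ 1 = 1
and checking the remaining 24 assignments likewise gives ≥ 1 in every case.

Yes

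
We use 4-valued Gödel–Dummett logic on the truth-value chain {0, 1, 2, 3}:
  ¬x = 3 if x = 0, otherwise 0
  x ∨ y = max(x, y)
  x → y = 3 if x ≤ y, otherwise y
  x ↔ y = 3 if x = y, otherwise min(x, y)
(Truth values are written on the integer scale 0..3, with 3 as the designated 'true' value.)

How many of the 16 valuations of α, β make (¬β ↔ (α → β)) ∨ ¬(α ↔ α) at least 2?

1

α = 0, β = 0 ↦ 3  ≥
α = 0, β = 1 ↦ 0  <
α = 0, β = 2 ↦ 0  <
α = 0, β = 3 ↦ 0  <
α = 1, β = 0 ↦ 0  <
α = 1, β = 1 ↦ 0  <
α = 1, β = 2 ↦ 0  <
α = 1, β = 3 ↦ 0  <
α = 2, β = 0 ↦ 0  <
α = 2, β = 1 ↦ 0  <
α = 2, β = 2 ↦ 0  <
α = 2, β = 3 ↦ 0  <
α = 3, β = 0 ↦ 0  <
α = 3, β = 1 ↦ 0  <
α = 3, β = 2 ↦ 0  <
α = 3, β = 3 ↦ 0  <
So 1 of the 16 assignments meets the threshold.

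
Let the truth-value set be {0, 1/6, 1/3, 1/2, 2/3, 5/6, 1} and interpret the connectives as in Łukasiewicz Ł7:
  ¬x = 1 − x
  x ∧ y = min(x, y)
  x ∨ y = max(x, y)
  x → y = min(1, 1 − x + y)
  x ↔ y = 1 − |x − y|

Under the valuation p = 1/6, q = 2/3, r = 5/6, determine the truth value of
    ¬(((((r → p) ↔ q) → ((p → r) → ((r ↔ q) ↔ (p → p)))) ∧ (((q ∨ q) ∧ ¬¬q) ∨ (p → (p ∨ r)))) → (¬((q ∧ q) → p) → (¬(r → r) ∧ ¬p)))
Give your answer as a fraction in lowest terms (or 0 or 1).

r → p = 5/6 → 1/6 = 1/3
(r → p) ↔ q = 1/3 ↔ 2/3 = 2/3
p → r = 1/6 → 5/6 = 1
r ↔ q = 5/6 ↔ 2/3 = 5/6
p → p = 1/6 → 1/6 = 1
(r ↔ q) ↔ (p → p) = 5/6 ↔ 1 = 5/6
(p → r) → ((r ↔ q) ↔ (p → p)) = 1 → 5/6 = 5/6
((r → p) ↔ q) → ((p → r) → ((r ↔ q) ↔ (p → p))) = 2/3 → 5/6 = 1
q ∨ q = 2/3 ∨ 2/3 = 2/3
¬q = ¬2/3 = 1/3
¬¬q = ¬1/3 = 2/3
(q ∨ q) ∧ ¬¬q = 2/3 ∧ 2/3 = 2/3
p ∨ r = 1/6 ∨ 5/6 = 5/6
p → (p ∨ r) = 1/6 → 5/6 = 1
((q ∨ q) ∧ ¬¬q) ∨ (p → (p ∨ r)) = 2/3 ∨ 1 = 1
(((r → p) ↔ q) → ((p → r) → ((r ↔ q) ↔ (p → p)))) ∧ (((q ∨ q) ∧ ¬¬q) ∨ (p → (p ∨ r))) = 1 ∧ 1 = 1
q ∧ q = 2/3 ∧ 2/3 = 2/3
(q ∧ q) → p = 2/3 → 1/6 = 1/2
¬((q ∧ q) → p) = ¬1/2 = 1/2
r → r = 5/6 → 5/6 = 1
¬(r → r) = ¬1 = 0
¬p = ¬1/6 = 5/6
¬(r → r) ∧ ¬p = 0 ∧ 5/6 = 0
¬((q ∧ q) → p) → (¬(r → r) ∧ ¬p) = 1/2 → 0 = 1/2
((((r → p) ↔ q) → ((p → r) → ((r ↔ q) ↔ (p → p)))) ∧ (((q ∨ q) ∧ ¬¬q) ∨ (p → (p ∨ r)))) → (¬((q ∧ q) → p) → (¬(r → r) ∧ ¬p)) = 1 → 1/2 = 1/2
¬(((((r → p) ↔ q) → ((p → r) → ((r ↔ q) ↔ (p → p)))) ∧ (((q ∨ q) ∧ ¬¬q) ∨ (p → (p ∨ r)))) → (¬((q ∧ q) → p) → (¬(r → r) ∧ ¬p))) = ¬1/2 = 1/2

1/2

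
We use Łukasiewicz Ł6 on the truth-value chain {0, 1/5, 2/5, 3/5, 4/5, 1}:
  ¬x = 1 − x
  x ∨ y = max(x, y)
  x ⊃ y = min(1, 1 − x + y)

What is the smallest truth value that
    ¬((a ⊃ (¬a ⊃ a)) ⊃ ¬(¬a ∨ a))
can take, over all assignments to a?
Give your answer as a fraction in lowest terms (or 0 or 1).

Take a = 2/5:
¬a = ¬2/5 = 3/5
¬a ⊃ a = 3/5 ⊃ 2/5 = 4/5
a ⊃ (¬a ⊃ a) = 2/5 ⊃ 4/5 = 1
¬a = ¬2/5 = 3/5
¬a ∨ a = 3/5 ∨ 2/5 = 3/5
¬(¬a ∨ a) = ¬3/5 = 2/5
(a ⊃ (¬a ⊃ a)) ⊃ ¬(¬a ∨ a) = 1 ⊃ 2/5 = 2/5
¬((a ⊃ (¬a ⊃ a)) ⊃ ¬(¬a ∨ a)) = ¬2/5 = 3/5
No assignment yields a value below 3/5, so this is the minimum.

3/5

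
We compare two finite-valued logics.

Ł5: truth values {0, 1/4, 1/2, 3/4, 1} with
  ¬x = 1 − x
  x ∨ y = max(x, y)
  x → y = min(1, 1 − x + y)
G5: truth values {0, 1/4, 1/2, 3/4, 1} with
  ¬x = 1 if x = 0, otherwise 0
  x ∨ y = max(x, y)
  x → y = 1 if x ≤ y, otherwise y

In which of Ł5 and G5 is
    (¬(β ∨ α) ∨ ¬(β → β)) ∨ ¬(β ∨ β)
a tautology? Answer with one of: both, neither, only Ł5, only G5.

In Ł5: at α = 0, β = 1/4 the value is 3/4 — not a tautology.
In G5: at α = 0, β = 1/4 the value is 0 — not a tautology.

neither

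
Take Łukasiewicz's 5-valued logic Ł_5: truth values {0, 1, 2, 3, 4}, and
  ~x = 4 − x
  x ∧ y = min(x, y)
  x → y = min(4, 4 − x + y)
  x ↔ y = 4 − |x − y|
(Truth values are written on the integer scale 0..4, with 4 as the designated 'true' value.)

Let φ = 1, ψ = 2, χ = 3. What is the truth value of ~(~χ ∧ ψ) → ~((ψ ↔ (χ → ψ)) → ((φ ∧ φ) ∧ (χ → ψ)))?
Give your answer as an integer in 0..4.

~χ = ~3 = 1
~χ ∧ ψ = 1 ∧ 2 = 1
~(~χ ∧ ψ) = ~1 = 3
χ → ψ = 3 → 2 = 3
ψ ↔ (χ → ψ) = 2 ↔ 3 = 3
φ ∧ φ = 1 ∧ 1 = 1
χ → ψ = 3 → 2 = 3
(φ ∧ φ) ∧ (χ → ψ) = 1 ∧ 3 = 1
(ψ ↔ (χ → ψ)) → ((φ ∧ φ) ∧ (χ → ψ)) = 3 → 1 = 2
~((ψ ↔ (χ → ψ)) → ((φ ∧ φ) ∧ (χ → ψ))) = ~2 = 2
~(~χ ∧ ψ) → ~((ψ ↔ (χ → ψ)) → ((φ ∧ φ) ∧ (χ → ψ))) = 3 → 2 = 3

3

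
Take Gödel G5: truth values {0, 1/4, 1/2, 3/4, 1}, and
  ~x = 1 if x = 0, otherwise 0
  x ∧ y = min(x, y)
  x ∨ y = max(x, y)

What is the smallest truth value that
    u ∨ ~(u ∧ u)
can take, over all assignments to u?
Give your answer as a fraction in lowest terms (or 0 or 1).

1/4

Take u = 1/4:
u ∧ u = 1/4 ∧ 1/4 = 1/4
~(u ∧ u) = ~1/4 = 0
u ∨ ~(u ∧ u) = 1/4 ∨ 0 = 1/4
No assignment yields a value below 1/4, so this is the minimum.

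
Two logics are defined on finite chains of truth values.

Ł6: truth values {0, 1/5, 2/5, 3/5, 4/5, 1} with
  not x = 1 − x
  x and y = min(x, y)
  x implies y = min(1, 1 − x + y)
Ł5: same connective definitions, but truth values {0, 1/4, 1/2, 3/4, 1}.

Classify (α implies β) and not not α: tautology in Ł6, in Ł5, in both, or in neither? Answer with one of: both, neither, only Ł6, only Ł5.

In Ł6: at α = 0, β = 0 the value is 0 — not a tautology.
In Ł5: at α = 0, β = 0 the value is 0 — not a tautology.

neither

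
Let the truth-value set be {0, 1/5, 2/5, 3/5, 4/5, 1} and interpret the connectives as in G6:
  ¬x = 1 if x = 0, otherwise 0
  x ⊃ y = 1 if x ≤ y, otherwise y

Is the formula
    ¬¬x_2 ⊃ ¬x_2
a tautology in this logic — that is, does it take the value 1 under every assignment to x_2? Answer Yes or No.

Counterexample: take x_2 = 1/5.
¬x_2 = ¬1/5 = 0
¬¬x_2 = ¬0 = 1
¬¬x_2 ⊃ ¬x_2 = 1 ⊃ 0 = 0
This gives 0 ≠ 1.

No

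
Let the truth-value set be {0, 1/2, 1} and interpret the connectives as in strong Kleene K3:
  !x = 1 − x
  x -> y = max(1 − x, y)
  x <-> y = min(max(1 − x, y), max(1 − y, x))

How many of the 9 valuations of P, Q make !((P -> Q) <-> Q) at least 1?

1

P = 0, Q = 0 ↦ 1  ≥
P = 0, Q = 1/2 ↦ 1/2  <
P = 0, Q = 1 ↦ 0  <
P = 1/2, Q = 0 ↦ 1/2  <
P = 1/2, Q = 1/2 ↦ 1/2  <
P = 1/2, Q = 1 ↦ 0  <
P = 1, Q = 0 ↦ 0  <
P = 1, Q = 1/2 ↦ 1/2  <
P = 1, Q = 1 ↦ 0  <
So 1 of the 9 assignments meets the threshold.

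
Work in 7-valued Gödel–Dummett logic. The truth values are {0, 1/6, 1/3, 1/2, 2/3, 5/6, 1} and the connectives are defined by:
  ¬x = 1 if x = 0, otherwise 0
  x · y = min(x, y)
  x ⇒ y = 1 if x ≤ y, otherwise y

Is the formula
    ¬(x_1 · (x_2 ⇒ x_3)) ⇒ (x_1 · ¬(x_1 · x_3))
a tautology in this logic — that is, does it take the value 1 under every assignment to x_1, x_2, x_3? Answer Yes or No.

Counterexample: take x_1 = 0, x_2 = 0, x_3 = 0.
x_2 ⇒ x_3 = 0 ⇒ 0 = 1
x_1 · (x_2 ⇒ x_3) = 0 · 1 = 0
¬(x_1 · (x_2 ⇒ x_3)) = ¬0 = 1
x_1 · x_3 = 0 · 0 = 0
¬(x_1 · x_3) = ¬0 = 1
x_1 · ¬(x_1 · x_3) = 0 · 1 = 0
¬(x_1 · (x_2 ⇒ x_3)) ⇒ (x_1 · ¬(x_1 · x_3)) = 1 ⇒ 0 = 0
This gives 0 ≠ 1.

No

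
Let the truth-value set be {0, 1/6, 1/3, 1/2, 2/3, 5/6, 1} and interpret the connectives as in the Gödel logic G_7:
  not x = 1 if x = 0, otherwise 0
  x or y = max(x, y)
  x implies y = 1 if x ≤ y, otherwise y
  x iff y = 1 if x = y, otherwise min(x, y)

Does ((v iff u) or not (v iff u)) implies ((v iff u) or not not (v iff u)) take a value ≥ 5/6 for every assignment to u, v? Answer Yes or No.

No

Counterexample: take u = 0, v = 1/6.
v iff u = 1/6 iff 0 = 0
v iff u = 1/6 iff 0 = 0
not (v iff u) = not 0 = 1
(v iff u) or not (v iff u) = 0 or 1 = 1
v iff u = 1/6 iff 0 = 0
v iff u = 1/6 iff 0 = 0
not (v iff u) = not 0 = 1
not not (v iff u) = not 1 = 0
(v iff u) or not not (v iff u) = 0 or 0 = 0
((v iff u) or not (v iff u)) implies ((v iff u) or not not (v iff u)) = 1 implies 0 = 0
This gives 0, which is below 5/6.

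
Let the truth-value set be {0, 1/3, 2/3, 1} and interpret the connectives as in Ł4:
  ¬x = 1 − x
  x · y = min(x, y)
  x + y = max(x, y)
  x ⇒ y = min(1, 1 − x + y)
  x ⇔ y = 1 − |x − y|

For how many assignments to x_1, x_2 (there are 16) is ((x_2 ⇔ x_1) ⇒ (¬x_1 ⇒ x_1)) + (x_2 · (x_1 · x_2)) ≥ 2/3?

14

x_1 = 0, x_2 = 0 ↦ 0  <
x_1 = 0, x_2 = 1/3 ↦ 1/3  <
x_1 = 0, x_2 = 2/3 ↦ 2/3  ≥
x_1 = 0, x_2 = 1 ↦ 1  ≥
x_1 = 1/3, x_2 = 0 ↦ 1  ≥
x_1 = 1/3, x_2 = 1/3 ↦ 2/3  ≥
x_1 = 1/3, x_2 = 2/3 ↦ 1  ≥
x_1 = 1/3, x_2 = 1 ↦ 1  ≥
x_1 = 2/3, x_2 = 0 ↦ 1  ≥
x_1 = 2/3, x_2 = 1/3 ↦ 1  ≥
x_1 = 2/3, x_2 = 2/3 ↦ 1  ≥
x_1 = 2/3, x_2 = 1 ↦ 1  ≥
x_1 = 1, x_2 = 0 ↦ 1  ≥
x_1 = 1, x_2 = 1/3 ↦ 1  ≥
x_1 = 1, x_2 = 2/3 ↦ 1  ≥
x_1 = 1, x_2 = 1 ↦ 1  ≥
So 14 of the 16 assignments meet the threshold.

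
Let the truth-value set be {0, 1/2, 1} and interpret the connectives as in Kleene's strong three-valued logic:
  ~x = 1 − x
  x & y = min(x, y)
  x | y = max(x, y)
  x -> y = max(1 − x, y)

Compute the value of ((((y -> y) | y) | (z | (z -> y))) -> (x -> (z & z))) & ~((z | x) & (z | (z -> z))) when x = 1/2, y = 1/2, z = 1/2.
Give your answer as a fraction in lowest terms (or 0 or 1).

y -> y = 1/2 -> 1/2 = 1/2
(y -> y) | y = 1/2 | 1/2 = 1/2
z -> y = 1/2 -> 1/2 = 1/2
z | (z -> y) = 1/2 | 1/2 = 1/2
((y -> y) | y) | (z | (z -> y)) = 1/2 | 1/2 = 1/2
z & z = 1/2 & 1/2 = 1/2
x -> (z & z) = 1/2 -> 1/2 = 1/2
(((y -> y) | y) | (z | (z -> y))) -> (x -> (z & z)) = 1/2 -> 1/2 = 1/2
z | x = 1/2 | 1/2 = 1/2
z -> z = 1/2 -> 1/2 = 1/2
z | (z -> z) = 1/2 | 1/2 = 1/2
(z | x) & (z | (z -> z)) = 1/2 & 1/2 = 1/2
~((z | x) & (z | (z -> z))) = ~1/2 = 1/2
((((y -> y) | y) | (z | (z -> y))) -> (x -> (z & z))) & ~((z | x) & (z | (z -> z))) = 1/2 & 1/2 = 1/2

1/2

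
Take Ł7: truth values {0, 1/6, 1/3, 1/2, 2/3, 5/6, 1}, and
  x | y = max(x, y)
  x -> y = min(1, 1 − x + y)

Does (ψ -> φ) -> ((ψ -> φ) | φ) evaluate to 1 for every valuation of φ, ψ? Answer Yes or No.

At φ = 1/2, ψ = 1/3, for instance:
ψ -> φ = 1/3 -> 1/2 = 1
(ψ -> φ) | φ = 1 | 1/2 = 1
(ψ -> φ) -> ((ψ -> φ) | φ) = 1 -> 1 = 1
and checking the remaining 48 assignments likewise gives ≥ 1 in every case.

Yes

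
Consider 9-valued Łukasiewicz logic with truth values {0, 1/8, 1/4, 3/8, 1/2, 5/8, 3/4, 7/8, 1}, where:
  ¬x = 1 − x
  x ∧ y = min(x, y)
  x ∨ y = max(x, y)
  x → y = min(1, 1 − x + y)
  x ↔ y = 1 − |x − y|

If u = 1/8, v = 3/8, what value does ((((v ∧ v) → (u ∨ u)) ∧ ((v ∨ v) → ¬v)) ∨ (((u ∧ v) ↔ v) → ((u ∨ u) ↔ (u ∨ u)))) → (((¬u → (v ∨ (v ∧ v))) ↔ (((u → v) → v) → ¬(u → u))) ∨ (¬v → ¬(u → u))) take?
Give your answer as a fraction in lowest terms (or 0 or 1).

7/8

v ∧ v = 3/8 ∧ 3/8 = 3/8
u ∨ u = 1/8 ∨ 1/8 = 1/8
(v ∧ v) → (u ∨ u) = 3/8 → 1/8 = 3/4
v ∨ v = 3/8 ∨ 3/8 = 3/8
¬v = ¬3/8 = 5/8
(v ∨ v) → ¬v = 3/8 → 5/8 = 1
((v ∧ v) → (u ∨ u)) ∧ ((v ∨ v) → ¬v) = 3/4 ∧ 1 = 3/4
u ∧ v = 1/8 ∧ 3/8 = 1/8
(u ∧ v) ↔ v = 1/8 ↔ 3/8 = 3/4
u ∨ u = 1/8 ∨ 1/8 = 1/8
u ∨ u = 1/8 ∨ 1/8 = 1/8
(u ∨ u) ↔ (u ∨ u) = 1/8 ↔ 1/8 = 1
((u ∧ v) ↔ v) → ((u ∨ u) ↔ (u ∨ u)) = 3/4 → 1 = 1
(((v ∧ v) → (u ∨ u)) ∧ ((v ∨ v) → ¬v)) ∨ (((u ∧ v) ↔ v) → ((u ∨ u) ↔ (u ∨ u))) = 3/4 ∨ 1 = 1
¬u = ¬1/8 = 7/8
v ∧ v = 3/8 ∧ 3/8 = 3/8
v ∨ (v ∧ v) = 3/8 ∨ 3/8 = 3/8
¬u → (v ∨ (v ∧ v)) = 7/8 → 3/8 = 1/2
u → v = 1/8 → 3/8 = 1
(u → v) → v = 1 → 3/8 = 3/8
u → u = 1/8 → 1/8 = 1
¬(u → u) = ¬1 = 0
((u → v) → v) → ¬(u → u) = 3/8 → 0 = 5/8
(¬u → (v ∨ (v ∧ v))) ↔ (((u → v) → v) → ¬(u → u)) = 1/2 ↔ 5/8 = 7/8
¬v = ¬3/8 = 5/8
u → u = 1/8 → 1/8 = 1
¬(u → u) = ¬1 = 0
¬v → ¬(u → u) = 5/8 → 0 = 3/8
((¬u → (v ∨ (v ∧ v))) ↔ (((u → v) → v) → ¬(u → u))) ∨ (¬v → ¬(u → u)) = 7/8 ∨ 3/8 = 7/8
((((v ∧ v) → (u ∨ u)) ∧ ((v ∨ v) → ¬v)) ∨ (((u ∧ v) ↔ v) → ((u ∨ u) ↔ (u ∨ u)))) → (((¬u → (v ∨ (v ∧ v))) ↔ (((u → v) → v) → ¬(u → u))) ∨ (¬v → ¬(u → u))) = 1 → 7/8 = 7/8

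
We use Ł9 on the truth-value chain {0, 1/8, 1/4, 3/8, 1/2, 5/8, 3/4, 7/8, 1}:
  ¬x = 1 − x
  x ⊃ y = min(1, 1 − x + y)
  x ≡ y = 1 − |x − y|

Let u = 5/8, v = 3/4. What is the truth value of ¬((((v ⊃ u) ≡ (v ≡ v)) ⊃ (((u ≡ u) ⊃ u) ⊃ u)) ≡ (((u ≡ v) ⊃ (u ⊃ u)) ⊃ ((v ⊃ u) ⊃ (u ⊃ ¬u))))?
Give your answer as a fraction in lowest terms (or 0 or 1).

v ⊃ u = 3/4 ⊃ 5/8 = 7/8
v ≡ v = 3/4 ≡ 3/4 = 1
(v ⊃ u) ≡ (v ≡ v) = 7/8 ≡ 1 = 7/8
u ≡ u = 5/8 ≡ 5/8 = 1
(u ≡ u) ⊃ u = 1 ⊃ 5/8 = 5/8
((u ≡ u) ⊃ u) ⊃ u = 5/8 ⊃ 5/8 = 1
((v ⊃ u) ≡ (v ≡ v)) ⊃ (((u ≡ u) ⊃ u) ⊃ u) = 7/8 ⊃ 1 = 1
u ≡ v = 5/8 ≡ 3/4 = 7/8
u ⊃ u = 5/8 ⊃ 5/8 = 1
(u ≡ v) ⊃ (u ⊃ u) = 7/8 ⊃ 1 = 1
v ⊃ u = 3/4 ⊃ 5/8 = 7/8
¬u = ¬5/8 = 3/8
u ⊃ ¬u = 5/8 ⊃ 3/8 = 3/4
(v ⊃ u) ⊃ (u ⊃ ¬u) = 7/8 ⊃ 3/4 = 7/8
((u ≡ v) ⊃ (u ⊃ u)) ⊃ ((v ⊃ u) ⊃ (u ⊃ ¬u)) = 1 ⊃ 7/8 = 7/8
(((v ⊃ u) ≡ (v ≡ v)) ⊃ (((u ≡ u) ⊃ u) ⊃ u)) ≡ (((u ≡ v) ⊃ (u ⊃ u)) ⊃ ((v ⊃ u) ⊃ (u ⊃ ¬u))) = 1 ≡ 7/8 = 7/8
¬((((v ⊃ u) ≡ (v ≡ v)) ⊃ (((u ≡ u) ⊃ u) ⊃ u)) ≡ (((u ≡ v) ⊃ (u ⊃ u)) ⊃ ((v ⊃ u) ⊃ (u ⊃ ¬u)))) = ¬7/8 = 1/8

1/8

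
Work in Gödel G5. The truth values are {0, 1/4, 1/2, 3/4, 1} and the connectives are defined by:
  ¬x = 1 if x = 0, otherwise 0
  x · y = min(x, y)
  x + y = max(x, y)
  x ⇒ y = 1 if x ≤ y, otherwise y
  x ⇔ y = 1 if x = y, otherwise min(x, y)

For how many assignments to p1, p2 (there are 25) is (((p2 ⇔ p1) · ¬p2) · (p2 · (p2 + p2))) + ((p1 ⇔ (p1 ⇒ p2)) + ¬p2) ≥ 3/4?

value 1: 6 assignments (counts)
value 3/4: 3 assignments (counts)
value 1/2: 5 assignments
value 1/4: 7 assignments
value 0: 4 assignments
So 9 of the 25 assignments meet the threshold.

9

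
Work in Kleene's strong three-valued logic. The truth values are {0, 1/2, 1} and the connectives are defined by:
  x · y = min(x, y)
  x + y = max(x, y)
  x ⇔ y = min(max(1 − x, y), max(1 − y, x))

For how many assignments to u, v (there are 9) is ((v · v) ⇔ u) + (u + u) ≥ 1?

u = 0, v = 0 ↦ 1  ≥
u = 0, v = 1/2 ↦ 1/2  <
u = 0, v = 1 ↦ 0  <
u = 1/2, v = 0 ↦ 1/2  <
u = 1/2, v = 1/2 ↦ 1/2  <
u = 1/2, v = 1 ↦ 1/2  <
u = 1, v = 0 ↦ 1  ≥
u = 1, v = 1/2 ↦ 1  ≥
u = 1, v = 1 ↦ 1  ≥
So 4 of the 9 assignments meet the threshold.

4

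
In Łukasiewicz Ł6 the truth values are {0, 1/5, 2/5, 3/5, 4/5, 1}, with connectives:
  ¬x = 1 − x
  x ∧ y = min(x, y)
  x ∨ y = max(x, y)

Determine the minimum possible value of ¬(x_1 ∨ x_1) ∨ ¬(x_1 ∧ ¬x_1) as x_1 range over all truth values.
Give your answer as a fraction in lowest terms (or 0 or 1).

Take x_1 = 2/5:
x_1 ∨ x_1 = 2/5 ∨ 2/5 = 2/5
¬(x_1 ∨ x_1) = ¬2/5 = 3/5
¬x_1 = ¬2/5 = 3/5
x_1 ∧ ¬x_1 = 2/5 ∧ 3/5 = 2/5
¬(x_1 ∧ ¬x_1) = ¬2/5 = 3/5
¬(x_1 ∨ x_1) ∨ ¬(x_1 ∧ ¬x_1) = 3/5 ∨ 3/5 = 3/5
No assignment yields a value below 3/5, so this is the minimum.

3/5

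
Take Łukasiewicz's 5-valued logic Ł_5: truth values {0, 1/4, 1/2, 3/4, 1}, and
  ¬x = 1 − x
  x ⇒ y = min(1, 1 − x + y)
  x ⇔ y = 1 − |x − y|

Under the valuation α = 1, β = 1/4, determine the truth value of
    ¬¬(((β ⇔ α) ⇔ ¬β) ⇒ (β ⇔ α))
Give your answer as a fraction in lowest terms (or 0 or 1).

3/4

β ⇔ α = 1/4 ⇔ 1 = 1/4
¬β = ¬1/4 = 3/4
(β ⇔ α) ⇔ ¬β = 1/4 ⇔ 3/4 = 1/2
β ⇔ α = 1/4 ⇔ 1 = 1/4
((β ⇔ α) ⇔ ¬β) ⇒ (β ⇔ α) = 1/2 ⇒ 1/4 = 3/4
¬(((β ⇔ α) ⇔ ¬β) ⇒ (β ⇔ α)) = ¬3/4 = 1/4
¬¬(((β ⇔ α) ⇔ ¬β) ⇒ (β ⇔ α)) = ¬1/4 = 3/4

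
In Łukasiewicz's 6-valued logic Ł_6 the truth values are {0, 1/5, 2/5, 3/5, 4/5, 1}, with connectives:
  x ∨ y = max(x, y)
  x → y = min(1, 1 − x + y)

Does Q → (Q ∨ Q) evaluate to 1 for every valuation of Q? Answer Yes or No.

Yes

Q = 0 ↦ 1
Q = 1/5 ↦ 1
Q = 2/5 ↦ 1
Q = 3/5 ↦ 1
Q = 4/5 ↦ 1
Q = 1 ↦ 1
Every assignment gives a value ≥ 1.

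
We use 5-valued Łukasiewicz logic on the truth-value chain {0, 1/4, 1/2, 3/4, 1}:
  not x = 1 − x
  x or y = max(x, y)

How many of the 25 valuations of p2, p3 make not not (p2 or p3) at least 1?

9

value 1: 9 assignments (counts)
value 3/4: 7 assignments
value 1/2: 5 assignments
value 1/4: 3 assignments
value 0: 1 assignment
So 9 of the 25 assignments meet the threshold.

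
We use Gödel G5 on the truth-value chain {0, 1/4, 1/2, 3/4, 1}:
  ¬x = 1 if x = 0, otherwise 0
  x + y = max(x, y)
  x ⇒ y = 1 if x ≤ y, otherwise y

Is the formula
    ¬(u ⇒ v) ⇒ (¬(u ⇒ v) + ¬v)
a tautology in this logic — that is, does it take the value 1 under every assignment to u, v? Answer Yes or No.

Yes

At u = 1/4, v = 1/2, for instance:
u ⇒ v = 1/4 ⇒ 1/2 = 1
¬(u ⇒ v) = ¬1 = 0
¬v = ¬1/2 = 0
¬(u ⇒ v) + ¬v = 0 + 0 = 0
¬(u ⇒ v) ⇒ (¬(u ⇒ v) + ¬v) = 0 ⇒ 0 = 1
and checking the remaining 24 assignments likewise gives ≥ 1 in every case.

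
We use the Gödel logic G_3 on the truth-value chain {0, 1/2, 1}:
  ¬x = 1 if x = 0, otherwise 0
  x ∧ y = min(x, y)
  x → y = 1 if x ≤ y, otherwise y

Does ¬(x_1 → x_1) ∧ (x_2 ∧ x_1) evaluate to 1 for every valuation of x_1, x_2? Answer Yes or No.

No

Counterexample: take x_1 = 0, x_2 = 0.
x_1 → x_1 = 0 → 0 = 1
¬(x_1 → x_1) = ¬1 = 0
x_2 ∧ x_1 = 0 ∧ 0 = 0
¬(x_1 → x_1) ∧ (x_2 ∧ x_1) = 0 ∧ 0 = 0
This gives 0 ≠ 1.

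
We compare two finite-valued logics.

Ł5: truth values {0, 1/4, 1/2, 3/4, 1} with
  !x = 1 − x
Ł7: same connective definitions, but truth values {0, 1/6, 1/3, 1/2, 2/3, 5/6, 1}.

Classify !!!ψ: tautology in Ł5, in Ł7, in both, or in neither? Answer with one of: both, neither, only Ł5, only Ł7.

In Ł5: at ψ = 1/4 the value is 3/4 — not a tautology.
In Ł7: at ψ = 1/6 the value is 5/6 — not a tautology.

neither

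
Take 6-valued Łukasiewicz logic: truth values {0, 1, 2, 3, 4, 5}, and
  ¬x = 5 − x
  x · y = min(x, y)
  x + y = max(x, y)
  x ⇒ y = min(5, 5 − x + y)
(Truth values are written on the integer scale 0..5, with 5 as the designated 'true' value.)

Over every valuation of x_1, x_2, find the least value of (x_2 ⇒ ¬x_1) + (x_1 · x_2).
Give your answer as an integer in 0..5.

3

Take x_1 = 2, x_2 = 5:
¬x_1 = ¬2 = 3
x_2 ⇒ ¬x_1 = 5 ⇒ 3 = 3
x_1 · x_2 = 2 · 5 = 2
(x_2 ⇒ ¬x_1) + (x_1 · x_2) = 3 + 2 = 3
No assignment yields a value below 3, so this is the minimum.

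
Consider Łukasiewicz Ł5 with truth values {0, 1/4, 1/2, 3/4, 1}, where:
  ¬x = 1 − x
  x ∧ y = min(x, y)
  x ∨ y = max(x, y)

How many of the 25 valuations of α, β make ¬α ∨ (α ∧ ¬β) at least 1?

value 1: 6 assignments (counts)
value 3/4: 8 assignments
value 1/2: 7 assignments
value 1/4: 3 assignments
value 0: 1 assignment
So 6 of the 25 assignments meet the threshold.

6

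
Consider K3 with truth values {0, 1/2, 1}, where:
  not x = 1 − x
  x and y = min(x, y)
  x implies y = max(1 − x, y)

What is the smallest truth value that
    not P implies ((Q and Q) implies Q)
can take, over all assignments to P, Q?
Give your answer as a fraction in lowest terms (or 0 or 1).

1/2

Take P = 0, Q = 1/2:
not P = not 0 = 1
Q and Q = 1/2 and 1/2 = 1/2
(Q and Q) implies Q = 1/2 implies 1/2 = 1/2
not P implies ((Q and Q) implies Q) = 1 implies 1/2 = 1/2
No assignment yields a value below 1/2, so this is the minimum.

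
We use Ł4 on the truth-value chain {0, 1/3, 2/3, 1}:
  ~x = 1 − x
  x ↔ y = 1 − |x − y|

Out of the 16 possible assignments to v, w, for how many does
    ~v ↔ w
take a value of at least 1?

v = 0, w = 0 ↦ 0  <
v = 0, w = 1/3 ↦ 1/3  <
v = 0, w = 2/3 ↦ 2/3  <
v = 0, w = 1 ↦ 1  ≥
v = 1/3, w = 0 ↦ 1/3  <
v = 1/3, w = 1/3 ↦ 2/3  <
v = 1/3, w = 2/3 ↦ 1  ≥
v = 1/3, w = 1 ↦ 2/3  <
v = 2/3, w = 0 ↦ 2/3  <
v = 2/3, w = 1/3 ↦ 1  ≥
v = 2/3, w = 2/3 ↦ 2/3  <
v = 2/3, w = 1 ↦ 1/3  <
v = 1, w = 0 ↦ 1  ≥
v = 1, w = 1/3 ↦ 2/3  <
v = 1, w = 2/3 ↦ 1/3  <
v = 1, w = 1 ↦ 0  <
So 4 of the 16 assignments meet the threshold.

4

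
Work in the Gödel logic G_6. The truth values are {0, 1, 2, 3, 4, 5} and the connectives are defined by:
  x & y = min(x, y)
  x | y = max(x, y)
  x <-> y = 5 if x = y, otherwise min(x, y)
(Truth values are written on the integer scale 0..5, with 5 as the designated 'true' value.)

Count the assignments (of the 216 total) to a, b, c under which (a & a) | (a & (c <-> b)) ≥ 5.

36

value 5: 36 assignments (counts)
value 4: 36 assignments
value 3: 36 assignments
value 2: 36 assignments
value 1: 36 assignments
value 0: 36 assignments
So 36 of the 216 assignments meet the threshold.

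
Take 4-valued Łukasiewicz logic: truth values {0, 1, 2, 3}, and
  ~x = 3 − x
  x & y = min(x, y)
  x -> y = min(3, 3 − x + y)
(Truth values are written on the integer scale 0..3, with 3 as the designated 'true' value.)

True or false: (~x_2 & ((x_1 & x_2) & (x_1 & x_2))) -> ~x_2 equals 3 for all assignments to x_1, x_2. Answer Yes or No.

x_1 = 0, x_2 = 0 ↦ 3
x_1 = 0, x_2 = 1 ↦ 3
x_1 = 0, x_2 = 2 ↦ 3
x_1 = 0, x_2 = 3 ↦ 3
x_1 = 1, x_2 = 0 ↦ 3
x_1 = 1, x_2 = 1 ↦ 3
x_1 = 1, x_2 = 2 ↦ 3
x_1 = 1, x_2 = 3 ↦ 3
x_1 = 2, x_2 = 0 ↦ 3
x_1 = 2, x_2 = 1 ↦ 3
x_1 = 2, x_2 = 2 ↦ 3
x_1 = 2, x_2 = 3 ↦ 3
x_1 = 3, x_2 = 0 ↦ 3
x_1 = 3, x_2 = 1 ↦ 3
x_1 = 3, x_2 = 2 ↦ 3
x_1 = 3, x_2 = 3 ↦ 3
Every assignment gives a value ≥ 3.

Yes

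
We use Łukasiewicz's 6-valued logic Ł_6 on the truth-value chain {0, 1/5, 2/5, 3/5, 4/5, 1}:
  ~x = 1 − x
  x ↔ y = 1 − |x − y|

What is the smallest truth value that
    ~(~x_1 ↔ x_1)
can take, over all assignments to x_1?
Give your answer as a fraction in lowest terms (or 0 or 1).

1/5

Take x_1 = 2/5:
~x_1 = ~2/5 = 3/5
~x_1 ↔ x_1 = 3/5 ↔ 2/5 = 4/5
~(~x_1 ↔ x_1) = ~4/5 = 1/5
No assignment yields a value below 1/5, so this is the minimum.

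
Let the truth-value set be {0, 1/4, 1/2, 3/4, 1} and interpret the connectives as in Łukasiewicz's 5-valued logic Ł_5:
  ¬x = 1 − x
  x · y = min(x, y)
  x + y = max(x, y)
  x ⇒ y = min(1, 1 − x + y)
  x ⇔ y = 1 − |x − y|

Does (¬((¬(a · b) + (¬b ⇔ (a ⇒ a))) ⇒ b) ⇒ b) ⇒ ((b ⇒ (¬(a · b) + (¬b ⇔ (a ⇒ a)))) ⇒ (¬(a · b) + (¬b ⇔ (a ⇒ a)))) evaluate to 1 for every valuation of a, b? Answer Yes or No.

Counterexample: take a = 1/4, b = 1/2.
a · b = 1/4 · 1/2 = 1/4
¬(a · b) = ¬1/4 = 3/4
¬b = ¬1/2 = 1/2
a ⇒ a = 1/4 ⇒ 1/4 = 1
¬b ⇔ (a ⇒ a) = 1/2 ⇔ 1 = 1/2
¬(a · b) + (¬b ⇔ (a ⇒ a)) = 3/4 + 1/2 = 3/4
(¬(a · b) + (¬b ⇔ (a ⇒ a))) ⇒ b = 3/4 ⇒ 1/2 = 3/4
¬((¬(a · b) + (¬b ⇔ (a ⇒ a))) ⇒ b) = ¬3/4 = 1/4
¬((¬(a · b) + (¬b ⇔ (a ⇒ a))) ⇒ b) ⇒ b = 1/4 ⇒ 1/2 = 1
a · b = 1/4 · 1/2 = 1/4
¬(a · b) = ¬1/4 = 3/4
¬b = ¬1/2 = 1/2
a ⇒ a = 1/4 ⇒ 1/4 = 1
¬b ⇔ (a ⇒ a) = 1/2 ⇔ 1 = 1/2
¬(a · b) + (¬b ⇔ (a ⇒ a)) = 3/4 + 1/2 = 3/4
b ⇒ (¬(a · b) + (¬b ⇔ (a ⇒ a))) = 1/2 ⇒ 3/4 = 1
a · b = 1/4 · 1/2 = 1/4
¬(a · b) = ¬1/4 = 3/4
¬b = ¬1/2 = 1/2
a ⇒ a = 1/4 ⇒ 1/4 = 1
¬b ⇔ (a ⇒ a) = 1/2 ⇔ 1 = 1/2
¬(a · b) + (¬b ⇔ (a ⇒ a)) = 3/4 + 1/2 = 3/4
(b ⇒ (¬(a · b) + (¬b ⇔ (a ⇒ a)))) ⇒ (¬(a · b) + (¬b ⇔ (a ⇒ a))) = 1 ⇒ 3/4 = 3/4
(¬((¬(a · b) + (¬b ⇔ (a ⇒ a))) ⇒ b) ⇒ b) ⇒ ((b ⇒ (¬(a · b) + (¬b ⇔ (a ⇒ a)))) ⇒ (¬(a · b) + (¬b ⇔ (a ⇒ a)))) = 1 ⇒ 3/4 = 3/4
This gives 3/4 ≠ 1.

No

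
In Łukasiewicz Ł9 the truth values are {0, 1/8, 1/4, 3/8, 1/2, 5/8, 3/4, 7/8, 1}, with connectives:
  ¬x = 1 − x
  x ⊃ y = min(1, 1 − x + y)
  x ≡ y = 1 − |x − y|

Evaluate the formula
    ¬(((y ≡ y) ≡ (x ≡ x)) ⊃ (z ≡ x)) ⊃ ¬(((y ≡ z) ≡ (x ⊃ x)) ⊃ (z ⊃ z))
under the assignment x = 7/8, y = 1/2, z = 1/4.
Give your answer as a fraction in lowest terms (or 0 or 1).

y ≡ y = 1/2 ≡ 1/2 = 1
x ≡ x = 7/8 ≡ 7/8 = 1
(y ≡ y) ≡ (x ≡ x) = 1 ≡ 1 = 1
z ≡ x = 1/4 ≡ 7/8 = 3/8
((y ≡ y) ≡ (x ≡ x)) ⊃ (z ≡ x) = 1 ⊃ 3/8 = 3/8
¬(((y ≡ y) ≡ (x ≡ x)) ⊃ (z ≡ x)) = ¬3/8 = 5/8
y ≡ z = 1/2 ≡ 1/4 = 3/4
x ⊃ x = 7/8 ⊃ 7/8 = 1
(y ≡ z) ≡ (x ⊃ x) = 3/4 ≡ 1 = 3/4
z ⊃ z = 1/4 ⊃ 1/4 = 1
((y ≡ z) ≡ (x ⊃ x)) ⊃ (z ⊃ z) = 3/4 ⊃ 1 = 1
¬(((y ≡ z) ≡ (x ⊃ x)) ⊃ (z ⊃ z)) = ¬1 = 0
¬(((y ≡ y) ≡ (x ≡ x)) ⊃ (z ≡ x)) ⊃ ¬(((y ≡ z) ≡ (x ⊃ x)) ⊃ (z ⊃ z)) = 5/8 ⊃ 0 = 3/8

3/8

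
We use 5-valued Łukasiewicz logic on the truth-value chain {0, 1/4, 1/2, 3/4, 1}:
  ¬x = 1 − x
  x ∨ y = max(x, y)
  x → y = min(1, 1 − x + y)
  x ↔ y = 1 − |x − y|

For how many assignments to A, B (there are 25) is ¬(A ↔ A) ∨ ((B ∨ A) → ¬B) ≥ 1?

12

value 1: 12 assignments (counts)
value 3/4: 2 assignments
value 1/2: 5 assignments
value 1/4: 1 assignment
value 0: 5 assignments
So 12 of the 25 assignments meet the threshold.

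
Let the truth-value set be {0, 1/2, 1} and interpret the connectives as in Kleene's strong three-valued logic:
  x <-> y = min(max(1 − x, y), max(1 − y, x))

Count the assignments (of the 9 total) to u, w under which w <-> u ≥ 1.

2

u = 0, w = 0 ↦ 1  ≥
u = 0, w = 1/2 ↦ 1/2  <
u = 0, w = 1 ↦ 0  <
u = 1/2, w = 0 ↦ 1/2  <
u = 1/2, w = 1/2 ↦ 1/2  <
u = 1/2, w = 1 ↦ 1/2  <
u = 1, w = 0 ↦ 0  <
u = 1, w = 1/2 ↦ 1/2  <
u = 1, w = 1 ↦ 1  ≥
So 2 of the 9 assignments meet the threshold.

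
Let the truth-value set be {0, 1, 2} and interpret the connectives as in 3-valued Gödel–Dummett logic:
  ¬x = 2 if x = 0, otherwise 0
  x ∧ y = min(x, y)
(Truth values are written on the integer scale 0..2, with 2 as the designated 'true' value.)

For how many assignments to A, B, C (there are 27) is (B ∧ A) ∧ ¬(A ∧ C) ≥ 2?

1

value 2: 1 assignment (counts)
value 1: 3 assignments
value 0: 23 assignments
So 1 of the 27 assignments meets the threshold.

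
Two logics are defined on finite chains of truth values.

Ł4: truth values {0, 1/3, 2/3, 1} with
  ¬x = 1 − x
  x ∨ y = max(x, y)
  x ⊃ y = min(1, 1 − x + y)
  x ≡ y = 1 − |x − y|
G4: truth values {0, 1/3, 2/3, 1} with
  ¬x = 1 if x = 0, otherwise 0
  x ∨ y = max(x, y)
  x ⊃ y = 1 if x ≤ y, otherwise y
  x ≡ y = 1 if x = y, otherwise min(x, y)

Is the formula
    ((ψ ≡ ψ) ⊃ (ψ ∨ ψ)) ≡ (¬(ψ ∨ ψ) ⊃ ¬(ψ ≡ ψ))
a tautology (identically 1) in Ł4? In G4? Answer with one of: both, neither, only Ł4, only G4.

only Ł4

In Ł4: every assignment gives 1 — tautology.
In G4: at ψ = 1/3 the value is 1/3 — not a tautology.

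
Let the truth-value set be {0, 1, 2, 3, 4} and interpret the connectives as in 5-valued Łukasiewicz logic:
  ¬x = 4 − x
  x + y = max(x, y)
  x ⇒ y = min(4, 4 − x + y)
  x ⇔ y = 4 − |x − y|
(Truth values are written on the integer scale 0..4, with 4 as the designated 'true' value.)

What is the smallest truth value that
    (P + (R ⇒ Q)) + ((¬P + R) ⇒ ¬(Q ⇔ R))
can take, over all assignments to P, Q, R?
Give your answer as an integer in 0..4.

2

Take P = 0, Q = 0, R = 2:
R ⇒ Q = 2 ⇒ 0 = 2
P + (R ⇒ Q) = 0 + 2 = 2
¬P = ¬0 = 4
¬P + R = 4 + 2 = 4
Q ⇔ R = 0 ⇔ 2 = 2
¬(Q ⇔ R) = ¬2 = 2
(¬P + R) ⇒ ¬(Q ⇔ R) = 4 ⇒ 2 = 2
(P + (R ⇒ Q)) + ((¬P + R) ⇒ ¬(Q ⇔ R)) = 2 + 2 = 2
No assignment yields a value below 2, so this is the minimum.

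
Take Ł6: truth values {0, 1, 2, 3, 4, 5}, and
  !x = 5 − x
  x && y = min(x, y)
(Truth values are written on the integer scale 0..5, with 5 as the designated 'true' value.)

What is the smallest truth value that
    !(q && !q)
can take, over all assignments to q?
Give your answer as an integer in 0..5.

3

Take q = 2:
!q = !2 = 3
q && !q = 2 && 3 = 2
!(q && !q) = !2 = 3
No assignment yields a value below 3, so this is the minimum.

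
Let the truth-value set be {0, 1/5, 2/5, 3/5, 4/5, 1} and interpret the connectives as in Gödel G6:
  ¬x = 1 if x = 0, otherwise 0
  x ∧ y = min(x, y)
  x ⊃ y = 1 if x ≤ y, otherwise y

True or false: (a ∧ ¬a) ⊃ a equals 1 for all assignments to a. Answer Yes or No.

Yes

a = 0 ↦ 1
a = 1/5 ↦ 1
a = 2/5 ↦ 1
a = 3/5 ↦ 1
a = 4/5 ↦ 1
a = 1 ↦ 1
Every assignment gives a value ≥ 1.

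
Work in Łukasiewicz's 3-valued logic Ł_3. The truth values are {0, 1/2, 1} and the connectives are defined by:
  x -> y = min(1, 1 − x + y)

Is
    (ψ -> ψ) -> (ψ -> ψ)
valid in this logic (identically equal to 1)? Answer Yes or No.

Yes

ψ = 0 ↦ 1
ψ = 1/2 ↦ 1
ψ = 1 ↦ 1
Every assignment gives a value ≥ 1.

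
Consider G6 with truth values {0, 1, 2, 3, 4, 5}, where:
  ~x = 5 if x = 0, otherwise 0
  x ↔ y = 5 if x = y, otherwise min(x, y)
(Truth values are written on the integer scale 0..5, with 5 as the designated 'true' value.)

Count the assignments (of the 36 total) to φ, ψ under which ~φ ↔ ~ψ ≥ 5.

26

value 5: 26 assignments (counts)
value 0: 10 assignments
So 26 of the 36 assignments meet the threshold.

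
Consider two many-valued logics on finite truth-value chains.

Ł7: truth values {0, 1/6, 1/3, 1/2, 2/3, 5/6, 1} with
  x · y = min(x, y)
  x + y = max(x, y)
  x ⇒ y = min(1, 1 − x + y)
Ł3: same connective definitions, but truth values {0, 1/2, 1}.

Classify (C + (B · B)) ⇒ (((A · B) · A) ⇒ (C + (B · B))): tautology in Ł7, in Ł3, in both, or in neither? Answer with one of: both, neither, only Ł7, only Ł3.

In Ł7: every assignment gives 1 — tautology.
In Ł3: every assignment gives 1 — tautology.

both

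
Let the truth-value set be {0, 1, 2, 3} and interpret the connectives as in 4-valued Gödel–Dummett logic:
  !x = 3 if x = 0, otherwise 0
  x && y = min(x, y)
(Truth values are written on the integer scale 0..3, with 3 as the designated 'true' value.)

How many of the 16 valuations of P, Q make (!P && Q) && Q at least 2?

2

P = 0, Q = 0 ↦ 0  <
P = 0, Q = 1 ↦ 1  <
P = 0, Q = 2 ↦ 2  ≥
P = 0, Q = 3 ↦ 3  ≥
P = 1, Q = 0 ↦ 0  <
P = 1, Q = 1 ↦ 0  <
P = 1, Q = 2 ↦ 0  <
P = 1, Q = 3 ↦ 0  <
P = 2, Q = 0 ↦ 0  <
P = 2, Q = 1 ↦ 0  <
P = 2, Q = 2 ↦ 0  <
P = 2, Q = 3 ↦ 0  <
P = 3, Q = 0 ↦ 0  <
P = 3, Q = 1 ↦ 0  <
P = 3, Q = 2 ↦ 0  <
P = 3, Q = 3 ↦ 0  <
So 2 of the 16 assignments meet the threshold.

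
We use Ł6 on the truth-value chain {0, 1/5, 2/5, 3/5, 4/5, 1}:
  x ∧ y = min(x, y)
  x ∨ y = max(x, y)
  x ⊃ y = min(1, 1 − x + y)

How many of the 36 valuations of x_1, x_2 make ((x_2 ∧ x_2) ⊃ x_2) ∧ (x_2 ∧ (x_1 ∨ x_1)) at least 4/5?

value 1: 1 assignment (counts)
value 4/5: 3 assignments (counts)
value 3/5: 5 assignments
value 2/5: 7 assignments
value 1/5: 9 assignments
value 0: 11 assignments
So 4 of the 36 assignments meet the threshold.

4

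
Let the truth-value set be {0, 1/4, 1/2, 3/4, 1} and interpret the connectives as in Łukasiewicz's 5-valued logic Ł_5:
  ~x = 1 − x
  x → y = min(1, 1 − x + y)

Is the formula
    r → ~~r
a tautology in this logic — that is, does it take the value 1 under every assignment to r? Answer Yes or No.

Yes

r = 0 ↦ 1
r = 1/4 ↦ 1
r = 1/2 ↦ 1
r = 3/4 ↦ 1
r = 1 ↦ 1
Every assignment gives a value ≥ 1.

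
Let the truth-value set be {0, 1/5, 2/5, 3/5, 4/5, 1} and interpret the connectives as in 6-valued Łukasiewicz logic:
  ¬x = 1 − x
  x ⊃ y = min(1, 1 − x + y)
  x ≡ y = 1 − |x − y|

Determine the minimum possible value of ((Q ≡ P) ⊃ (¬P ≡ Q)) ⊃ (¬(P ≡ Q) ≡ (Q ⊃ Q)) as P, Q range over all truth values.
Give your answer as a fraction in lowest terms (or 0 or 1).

1/5

Take P = 2/5, Q = 2/5:
Q ≡ P = 2/5 ≡ 2/5 = 1
¬P = ¬2/5 = 3/5
¬P ≡ Q = 3/5 ≡ 2/5 = 4/5
(Q ≡ P) ⊃ (¬P ≡ Q) = 1 ⊃ 4/5 = 4/5
P ≡ Q = 2/5 ≡ 2/5 = 1
¬(P ≡ Q) = ¬1 = 0
Q ⊃ Q = 2/5 ⊃ 2/5 = 1
¬(P ≡ Q) ≡ (Q ⊃ Q) = 0 ≡ 1 = 0
((Q ≡ P) ⊃ (¬P ≡ Q)) ⊃ (¬(P ≡ Q) ≡ (Q ⊃ Q)) = 4/5 ⊃ 0 = 1/5
No assignment yields a value below 1/5, so this is the minimum.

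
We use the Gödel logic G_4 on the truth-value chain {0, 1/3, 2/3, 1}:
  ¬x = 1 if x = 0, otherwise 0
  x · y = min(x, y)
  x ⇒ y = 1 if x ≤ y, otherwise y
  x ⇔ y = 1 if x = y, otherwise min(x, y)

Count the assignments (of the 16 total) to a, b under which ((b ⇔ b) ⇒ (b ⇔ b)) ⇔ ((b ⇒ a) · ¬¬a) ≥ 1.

9

a = 0, b = 0 ↦ 0  <
a = 0, b = 1/3 ↦ 0  <
a = 0, b = 2/3 ↦ 0  <
a = 0, b = 1 ↦ 0  <
a = 1/3, b = 0 ↦ 1  ≥
a = 1/3, b = 1/3 ↦ 1  ≥
a = 1/3, b = 2/3 ↦ 1/3  <
a = 1/3, b = 1 ↦ 1/3  <
a = 2/3, b = 0 ↦ 1  ≥
a = 2/3, b = 1/3 ↦ 1  ≥
a = 2/3, b = 2/3 ↦ 1  ≥
a = 2/3, b = 1 ↦ 2/3  <
a = 1, b = 0 ↦ 1  ≥
a = 1, b = 1/3 ↦ 1  ≥
a = 1, b = 2/3 ↦ 1  ≥
a = 1, b = 1 ↦ 1  ≥
So 9 of the 16 assignments meet the threshold.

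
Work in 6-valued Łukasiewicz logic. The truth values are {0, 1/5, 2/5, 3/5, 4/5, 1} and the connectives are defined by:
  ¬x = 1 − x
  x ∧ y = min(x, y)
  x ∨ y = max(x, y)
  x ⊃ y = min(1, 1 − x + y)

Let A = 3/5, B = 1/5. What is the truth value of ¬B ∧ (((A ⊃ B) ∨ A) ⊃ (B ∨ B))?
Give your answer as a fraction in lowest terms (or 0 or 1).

3/5

¬B = ¬1/5 = 4/5
A ⊃ B = 3/5 ⊃ 1/5 = 3/5
(A ⊃ B) ∨ A = 3/5 ∨ 3/5 = 3/5
B ∨ B = 1/5 ∨ 1/5 = 1/5
((A ⊃ B) ∨ A) ⊃ (B ∨ B) = 3/5 ⊃ 1/5 = 3/5
¬B ∧ (((A ⊃ B) ∨ A) ⊃ (B ∨ B)) = 4/5 ∧ 3/5 = 3/5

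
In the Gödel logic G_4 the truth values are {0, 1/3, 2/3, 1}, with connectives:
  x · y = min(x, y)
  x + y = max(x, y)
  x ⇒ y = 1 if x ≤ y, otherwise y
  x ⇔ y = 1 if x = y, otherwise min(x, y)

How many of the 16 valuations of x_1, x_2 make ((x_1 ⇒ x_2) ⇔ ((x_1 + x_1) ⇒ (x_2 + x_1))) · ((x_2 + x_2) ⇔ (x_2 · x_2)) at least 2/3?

11

x_1 = 0, x_2 = 0 ↦ 1  ≥
x_1 = 0, x_2 = 1/3 ↦ 1  ≥
x_1 = 0, x_2 = 2/3 ↦ 1  ≥
x_1 = 0, x_2 = 1 ↦ 1  ≥
x_1 = 1/3, x_2 = 0 ↦ 0  <
x_1 = 1/3, x_2 = 1/3 ↦ 1  ≥
x_1 = 1/3, x_2 = 2/3 ↦ 1  ≥
x_1 = 1/3, x_2 = 1 ↦ 1  ≥
x_1 = 2/3, x_2 = 0 ↦ 0  <
x_1 = 2/3, x_2 = 1/3 ↦ 1/3  <
x_1 = 2/3, x_2 = 2/3 ↦ 1  ≥
x_1 = 2/3, x_2 = 1 ↦ 1  ≥
x_1 = 1, x_2 = 0 ↦ 0  <
x_1 = 1, x_2 = 1/3 ↦ 1/3  <
x_1 = 1, x_2 = 2/3 ↦ 2/3  ≥
x_1 = 1, x_2 = 1 ↦ 1  ≥
So 11 of the 16 assignments meet the threshold.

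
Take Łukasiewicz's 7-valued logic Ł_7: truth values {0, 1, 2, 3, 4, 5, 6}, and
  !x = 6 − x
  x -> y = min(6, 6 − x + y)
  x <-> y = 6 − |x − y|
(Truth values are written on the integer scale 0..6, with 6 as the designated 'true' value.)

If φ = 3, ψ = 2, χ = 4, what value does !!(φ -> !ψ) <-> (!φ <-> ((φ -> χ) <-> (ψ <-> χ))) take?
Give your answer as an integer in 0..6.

!ψ = !2 = 4
φ -> !ψ = 3 -> 4 = 6
!(φ -> !ψ) = !6 = 0
!!(φ -> !ψ) = !0 = 6
!φ = !3 = 3
φ -> χ = 3 -> 4 = 6
ψ <-> χ = 2 <-> 4 = 4
(φ -> χ) <-> (ψ <-> χ) = 6 <-> 4 = 4
!φ <-> ((φ -> χ) <-> (ψ <-> χ)) = 3 <-> 4 = 5
!!(φ -> !ψ) <-> (!φ <-> ((φ -> χ) <-> (ψ <-> χ))) = 6 <-> 5 = 5

5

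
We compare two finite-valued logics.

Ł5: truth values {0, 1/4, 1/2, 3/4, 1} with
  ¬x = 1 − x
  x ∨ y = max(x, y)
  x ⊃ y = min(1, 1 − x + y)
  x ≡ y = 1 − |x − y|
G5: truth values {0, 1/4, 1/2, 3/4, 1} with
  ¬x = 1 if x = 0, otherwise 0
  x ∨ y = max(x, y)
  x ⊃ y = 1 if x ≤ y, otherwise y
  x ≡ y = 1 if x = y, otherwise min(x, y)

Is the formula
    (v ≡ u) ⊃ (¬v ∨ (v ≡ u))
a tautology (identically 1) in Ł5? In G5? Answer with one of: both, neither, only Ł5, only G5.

In Ł5: every assignment gives 1 — tautology.
In G5: every assignment gives 1 — tautology.

both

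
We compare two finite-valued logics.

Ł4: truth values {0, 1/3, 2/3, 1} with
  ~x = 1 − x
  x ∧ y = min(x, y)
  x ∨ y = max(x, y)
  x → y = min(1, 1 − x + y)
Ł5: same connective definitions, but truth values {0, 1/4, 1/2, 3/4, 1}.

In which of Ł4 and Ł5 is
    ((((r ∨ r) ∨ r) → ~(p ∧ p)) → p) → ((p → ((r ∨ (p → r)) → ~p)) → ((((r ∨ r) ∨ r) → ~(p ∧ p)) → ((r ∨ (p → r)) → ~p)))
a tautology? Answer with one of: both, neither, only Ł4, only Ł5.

both

In Ł4: every assignment gives 1 — tautology.
In Ł5: every assignment gives 1 — tautology.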